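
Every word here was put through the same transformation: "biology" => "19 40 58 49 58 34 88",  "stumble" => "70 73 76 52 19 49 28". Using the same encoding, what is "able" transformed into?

b(#2)→19 and i(#9)→40: differences scale by 3, so n = 3·pos + 13. The formula is n = 3×(alphabet index, a=1) + 13.
Applying it to able: a=1→16, b=2→19, l=12→49, e=5→28.

16 19 49 28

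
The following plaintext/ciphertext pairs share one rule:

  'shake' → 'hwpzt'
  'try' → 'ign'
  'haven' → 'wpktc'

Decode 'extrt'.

Compare letters: s→h is +15, h→w is +15, a→p is +15 — a constant shift. Every letter moves 15 places later in the alphabet, wrapping around z→a.
Decoding extrt: e−15=p, x−15=i, t−15=e, r−15=c, t−15=e.

piece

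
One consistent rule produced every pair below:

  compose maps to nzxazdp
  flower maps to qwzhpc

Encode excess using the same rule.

Compare letters: c→n is +11, o→z is +11, m→x is +11 — a constant shift. It's a constant shift of +11 (ROT11).
Applying it to excess: e+11=p, x+11=i, c+11=n, e+11=p, s+11=d, s+11=d.

pinpdd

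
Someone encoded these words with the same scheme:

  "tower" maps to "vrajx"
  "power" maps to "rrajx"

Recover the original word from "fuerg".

In tower: t→v is +2, o→r is +3, w→a is +4, e→j is +5 — the shift increases by 1 each position. The shift increases by 1 at each position, starting from +2: 2, 3, 4, ….
Reversing it on fuerg: f−2=d, u−3=r, e−4=a, r−5=m, g−6=a.

drama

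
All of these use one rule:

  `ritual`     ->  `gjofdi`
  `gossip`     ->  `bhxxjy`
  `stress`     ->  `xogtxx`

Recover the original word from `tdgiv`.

early

r(17)→g(6) and i(8)→j(9) fit y≡17x+3 (mod 26); the inverse of 17 mod 26 is 23. Treating letters as 0–25, the rule is x ↦ 17x + 3 (mod 26).
Decoding tdgiv: t(19)→23·(19−3)≡4=e; d(3)→23·(3−3)≡0=a; g(6)→23·(6−3)≡17=r; i(8)→23·(8−3)≡11=l; v(21)→23·(21−3)≡24=y (all mod 26).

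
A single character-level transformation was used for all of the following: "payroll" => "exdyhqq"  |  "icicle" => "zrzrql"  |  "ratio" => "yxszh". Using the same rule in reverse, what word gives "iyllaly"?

This is an affine cipher: with a=0,…,z=25, each position x becomes (23x+23) mod 26.
Decoding iyllaly: i(8)→17·(8−23)≡5=f; y(24)→17·(24−23)≡17=r; l(11)→17·(11−23)≡4=e; l(11)→17·(11−23)≡4=e; a(0)→17·(0−23)≡25=z; l(11)→17·(11−23)≡4=e; y(24)→17·(24−23)≡17=r (all mod 26).

freezer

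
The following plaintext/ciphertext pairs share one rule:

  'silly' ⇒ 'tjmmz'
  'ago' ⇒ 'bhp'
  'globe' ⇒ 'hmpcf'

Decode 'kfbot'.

jeans

Compare letters: s→t is +1, i→j is +1, l→m is +1 — a constant shift. It's a constant shift of +1 (ROT1).
Undoing it on kfbot: k−1=j, f−1=e, b−1=a, o−1=n, t−1=s.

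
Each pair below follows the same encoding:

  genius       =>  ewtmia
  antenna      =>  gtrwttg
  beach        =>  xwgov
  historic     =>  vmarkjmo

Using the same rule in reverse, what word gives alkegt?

g(6)→e(4) and e(4)→w(22) fit y≡17x+6 (mod 26); the inverse of 17 mod 26 is 23. Treating letters as 0–25, the rule is x ↦ 17x + 6 (mod 26).
Undoing it on alkegt: a(0)→23·(0−6)≡18=s; l(11)→23·(11−6)≡11=l; k(10)→23·(10−6)≡14=o; e(4)→23·(4−6)≡6=g; g(6)→23·(6−6)≡0=a; t(19)→23·(19−6)≡13=n (all mod 26).

slogan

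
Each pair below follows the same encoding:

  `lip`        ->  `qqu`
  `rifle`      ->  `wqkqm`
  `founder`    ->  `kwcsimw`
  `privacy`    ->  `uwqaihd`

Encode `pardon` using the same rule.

The shift depends on letter class: consonant l→q is +5, but vowel i→q is +8. The rule splits by letter class: vowels +8, consonants +5.
Applying it to pardon: p(cons)+5=u, a(vowel)+8=i, r(cons)+5=w, d(cons)+5=i, o(vowel)+8=w, n(cons)+5=s.

uiwiws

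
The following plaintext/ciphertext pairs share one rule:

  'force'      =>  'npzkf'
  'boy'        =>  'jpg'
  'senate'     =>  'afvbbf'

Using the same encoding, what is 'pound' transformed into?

xpvvl

Two shifts are in play — +1 for a/e/i/o/u, +8 for every other letter.
On pound: p(cons)+8=x, o(vowel)+1=p, u(vowel)+1=v, n(cons)+8=v, d(cons)+8=l.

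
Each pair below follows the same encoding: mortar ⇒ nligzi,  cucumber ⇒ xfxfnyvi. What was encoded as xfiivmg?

current

Each letter is replaced by its mirror in the alphabet: a↔z, b↔y, c↔x, and so on (the Atbash cipher).
Decoding xfiivmg: x↔c, f↔u, i↔r, i↔r, v↔e, m↔n, g↔t.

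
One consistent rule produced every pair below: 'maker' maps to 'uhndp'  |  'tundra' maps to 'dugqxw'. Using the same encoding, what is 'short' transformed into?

wurkv

The output letters match the input read backwards, each shifted +3: maker reversed is rekam. Read the word backwards and shift each letter +3.
On short: reverse → trohs; then shift: t+3=w, r+3=u, o+3=r, h+3=k, s+3=v.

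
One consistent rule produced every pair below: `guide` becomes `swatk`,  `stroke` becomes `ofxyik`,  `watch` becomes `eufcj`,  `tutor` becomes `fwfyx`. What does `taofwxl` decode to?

disturb

g(6)→s(18) and u(20)→w(22) fit y≡17x+20 (mod 26); the inverse of 17 mod 26 is 23. This is an affine cipher: with a=0,…,z=25, each position x becomes (17x+20) mod 26.
Decoding taofwxl: t(19)→23·(19−20)≡3=d; a(0)→23·(0−20)≡8=i; o(14)→23·(14−20)≡18=s; f(5)→23·(5−20)≡19=t; w(22)→23·(22−20)≡20=u; x(23)→23·(23−20)≡17=r; l(11)→23·(11−20)≡1=b (all mod 26).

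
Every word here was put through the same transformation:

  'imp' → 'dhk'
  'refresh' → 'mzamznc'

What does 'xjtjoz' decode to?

coyote

It's a constant shift of +21 (ROT21).
Reversing it on xjtjoz: x−21=c, j−21=o, t−21=y, j−21=o, o−21=t, z−21=e.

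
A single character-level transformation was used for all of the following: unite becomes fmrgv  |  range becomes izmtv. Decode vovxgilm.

electron

Each pair mirrors across the alphabet (u↔f, n↔m, i↔r): positions sum to 25. This is the alphabet-reversal cipher (Atbash): a becomes z, b becomes y, etc.
Undoing it on vovxgilm: v↔e, o↔l, v↔e, x↔c, g↔t, i↔r, l↔o, m↔n.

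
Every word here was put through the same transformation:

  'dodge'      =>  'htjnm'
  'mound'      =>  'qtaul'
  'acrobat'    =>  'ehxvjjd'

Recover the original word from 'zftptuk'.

vanilla

In dodge: d→h is +4, o→t is +5, d→j is +6, g→n is +7 — the shift increases by 1 each position. Each letter shifts forward by (position + 4), i.e. 4, 5, 6, … — the shift grows by one for each successive letter.
Reversing it on zftptuk: z−4=v, f−5=a, t−6=n, p−7=i, t−8=l, u−9=l, k−10=a.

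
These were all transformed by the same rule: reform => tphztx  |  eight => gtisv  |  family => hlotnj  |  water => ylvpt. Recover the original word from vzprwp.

Shifts by position in reform: pos 0: r→t (+2), pos 1: e→p (+11), pos 2: f→h (+2), pos 3: o→z (+11) — repeating every 2. The shifts repeat in a cycle of length 2: positions 0,1,… shift by +2, +11, then the pattern repeats.
Undoing it on vzprwp: v−2=t, z−11=o, p−2=n, r−11=g, w−2=u, p−11=e.

tongue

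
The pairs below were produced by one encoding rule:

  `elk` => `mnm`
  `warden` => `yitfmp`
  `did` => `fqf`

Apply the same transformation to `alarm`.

inito

The shift depends on letter class: consonant l→n is +2, but vowel e→m is +8. Vowels shift forward by 8 and consonants shift forward by 2.
For alarm: a(vowel)+8=i, l(cons)+2=n, a(vowel)+8=i, r(cons)+2=t, m(cons)+2=o.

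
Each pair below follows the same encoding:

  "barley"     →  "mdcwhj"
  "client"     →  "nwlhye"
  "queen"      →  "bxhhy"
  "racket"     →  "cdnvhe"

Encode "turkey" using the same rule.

The shift depends on letter class: consonant b→m is +11, but vowel a→d is +3. Vowels shift forward by 3 and consonants shift forward by 11.
On turkey: t(cons)+11=e, u(vowel)+3=x, r(cons)+11=c, k(cons)+11=v, e(vowel)+3=h, y(cons)+11=j.

excvhj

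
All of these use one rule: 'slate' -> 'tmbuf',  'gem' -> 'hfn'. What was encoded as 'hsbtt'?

grass

Compare letters: s→t is +1, l→m is +1, a→b is +1 — a constant shift. It's a constant shift of +1 (ROT1).
Decoding hsbtt: h−1=g, s−1=r, b−1=a, t−1=s, t−1=s.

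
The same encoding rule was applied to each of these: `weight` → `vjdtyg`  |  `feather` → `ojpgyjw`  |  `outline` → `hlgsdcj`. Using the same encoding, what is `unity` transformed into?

lcdgf

w(22)→v(21) and e(4)→j(9) fit y≡5x+15 (mod 26); the inverse of 5 mod 26 is 21. Treating letters as 0–25, the rule is x ↦ 5x + 15 (mod 26).
For unity: u(20)→5·20+15≡11=l; n(13)→5·13+15≡2=c; i(8)→5·8+15≡3=d; t(19)→5·19+15≡6=g; y(24)→5·24+15≡5=f (all mod 26).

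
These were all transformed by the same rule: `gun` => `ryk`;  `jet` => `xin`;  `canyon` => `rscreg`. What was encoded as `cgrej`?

fancy

The output letters match the input read backwards, each shifted +4: gun reversed is nug. The word is reversed, then every letter is shifted forward by 4.
Decoding cgrej: shift back: c−4=y, g−4=c, r−4=n, e−4=a, j−4=f → ycnaf; then reverse → fancy.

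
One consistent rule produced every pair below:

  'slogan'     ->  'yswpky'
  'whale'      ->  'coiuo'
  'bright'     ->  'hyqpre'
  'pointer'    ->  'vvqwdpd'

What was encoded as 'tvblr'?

In slogan: s→y is +6, l→s is +7, o→w is +8, g→p is +9 — the shift increases by 1 each position. Letter i (0-indexed) is shifted by i+6, so successive shifts are 6, 7, 8, ….
Decoding tvblr: t−6=n, v−7=o, b−8=t, l−9=c, r−10=h.

notch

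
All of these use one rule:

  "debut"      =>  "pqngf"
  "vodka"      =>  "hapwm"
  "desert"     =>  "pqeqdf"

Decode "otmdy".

Compare letters: d→p is +12, e→q is +12, b→n is +12 — a constant shift. This is a Caesar cipher with shift 12.
Reversing it on otmdy: o−12=c, t−12=h, m−12=a, d−12=r, y−12=m.

charm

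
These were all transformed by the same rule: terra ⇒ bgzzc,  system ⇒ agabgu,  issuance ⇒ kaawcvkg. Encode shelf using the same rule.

The rule splits by letter class: vowels +2, consonants +8.
For shelf: s(cons)+8=a, h(cons)+8=p, e(vowel)+2=g, l(cons)+8=t, f(cons)+8=n.

apgtn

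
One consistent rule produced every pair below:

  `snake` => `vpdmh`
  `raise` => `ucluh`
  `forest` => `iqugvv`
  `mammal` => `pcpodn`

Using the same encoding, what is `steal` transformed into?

Shifts by position in snake: pos 0: s→v (+3), pos 1: n→p (+2), pos 2: a→d (+3), pos 3: k→m (+2) — repeating every 2. It's a Vigenère-style cipher with numeric key [3,2]: position i shifts by key[i mod 2].
Applying it to steal: s+3=v, t+2=v, e+3=h, a+2=c, l+3=o.

vvhco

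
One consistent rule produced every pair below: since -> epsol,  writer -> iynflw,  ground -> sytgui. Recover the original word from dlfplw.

reader

Shifts by position in since: pos 0: s→e (+12), pos 1: i→p (+7), pos 2: n→s (+5), pos 3: c→o (+12), pos 4: e→l (+7) — repeating every 3. It's a Vigenère-style cipher with numeric key [12,7,5]: position i shifts by key[i mod 3].
Reversing it on dlfplw: d−12=r, l−7=e, f−5=a, p−12=d, l−7=e, w−5=r.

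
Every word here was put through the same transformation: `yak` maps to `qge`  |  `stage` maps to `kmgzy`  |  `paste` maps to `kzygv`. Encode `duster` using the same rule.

xkzyaj

The output letters match the input read backwards, each shifted +6: yak reversed is kay. Two steps: reverse the string, then apply a Caesar shift of +6.
On duster: reverse → retsud; then shift: r+6=x, e+6=k, t+6=z, s+6=y, u+6=a, d+6=j.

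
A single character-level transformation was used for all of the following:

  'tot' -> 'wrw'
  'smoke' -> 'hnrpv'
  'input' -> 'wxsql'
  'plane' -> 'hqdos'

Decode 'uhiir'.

offer

The output letters match the input read backwards, each shifted +3: tot reversed is tot. Read the word backwards and shift each letter +3.
Decoding uhiir: shift back: u−3=r, h−3=e, i−3=f, i−3=f, r−3=o → reffo; then reverse → offer.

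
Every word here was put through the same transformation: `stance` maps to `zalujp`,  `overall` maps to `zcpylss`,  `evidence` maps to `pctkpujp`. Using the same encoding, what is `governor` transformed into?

Vowels shift forward by 11 and consonants shift forward by 7.
On governor: g(cons)+7=n, o(vowel)+11=z, v(cons)+7=c, e(vowel)+11=p, r(cons)+7=y, n(cons)+7=u, o(vowel)+11=z, r(cons)+7=y.

nzcpyuzy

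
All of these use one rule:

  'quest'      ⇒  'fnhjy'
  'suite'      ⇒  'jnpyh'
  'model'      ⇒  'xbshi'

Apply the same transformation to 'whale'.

Treating letters as 0–25, the rule is x ↦ 15x + 25 (mod 26).
Applying it to whale: w(22)→15·22+25≡17=r; h(7)→15·7+25≡0=a; a(0)→15·0+25≡25=z; l(11)→15·11+25≡8=i; e(4)→15·4+25≡7=h (all mod 26).

razih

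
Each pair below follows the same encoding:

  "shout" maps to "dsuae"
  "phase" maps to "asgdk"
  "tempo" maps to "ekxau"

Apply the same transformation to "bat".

mge

The rule splits by letter class: vowels +6, consonants +11.
On bat: b(cons)+11=m, a(vowel)+6=g, t(cons)+11=e.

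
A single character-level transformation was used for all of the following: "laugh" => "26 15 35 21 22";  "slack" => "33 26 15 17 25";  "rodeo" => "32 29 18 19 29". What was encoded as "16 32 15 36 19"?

l is letter #12 and maps to 26: an offset of 14. Letters become their 1-based position plus 14 (so a→15, b→16, …).
Decoding 16 32 15 36 19: 16→(16−14)÷1=2=b, 32→(32−14)÷1=18=r, 15→(15−14)÷1=1=a, 36→(36−14)÷1=22=v, 19→(19−14)÷1=5=e.

brave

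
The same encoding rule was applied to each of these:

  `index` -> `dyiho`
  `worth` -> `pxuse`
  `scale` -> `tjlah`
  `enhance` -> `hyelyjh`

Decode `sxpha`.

i(8)→d(3) and n(13)→y(24) fit y≡25x+11 (mod 26); the inverse of 25 mod 26 is 25. Treating letters as 0–25, the rule is x ↦ 25x + 11 (mod 26).
Decoding sxpha: s(18)→25·(18−11)≡19=t; x(23)→25·(23−11)≡14=o; p(15)→25·(15−11)≡22=w; h(7)→25·(7−11)≡4=e; a(0)→25·(0−11)≡11=l (all mod 26).

towel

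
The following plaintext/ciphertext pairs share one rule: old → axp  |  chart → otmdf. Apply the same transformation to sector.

Compare letters: o→a is +12, l→x is +12, d→p is +12 — a constant shift. This is a Caesar cipher with shift 12.
Applying it to sector: s+12=e, e+12=q, c+12=o, t+12=f, o+12=a, r+12=d.

eqofad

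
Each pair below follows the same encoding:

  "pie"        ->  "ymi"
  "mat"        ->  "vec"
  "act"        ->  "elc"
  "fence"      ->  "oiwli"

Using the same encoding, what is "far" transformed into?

The shift depends on letter class: consonant p→y is +9, but vowel i→m is +4. Two shifts are in play — +4 for a/e/i/o/u, +9 for every other letter.
For far: f(cons)+9=o, a(vowel)+4=e, r(cons)+9=a.

oea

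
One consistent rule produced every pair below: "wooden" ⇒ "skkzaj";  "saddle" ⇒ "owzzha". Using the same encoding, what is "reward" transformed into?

Compare letters: w→s is +22, o→k is +22, o→k is +22 — a constant shift. This is a Caesar cipher with shift 22.
For reward: r+22=n, e+22=a, w+22=s, a+22=w, r+22=n, d+22=z.

naswnz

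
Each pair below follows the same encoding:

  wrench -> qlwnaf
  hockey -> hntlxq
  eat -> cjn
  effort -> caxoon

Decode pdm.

The word is reversed, then every letter is shifted forward by 9.
Undoing it on pdm: shift back: p−9=g, d−9=u, m−9=d → gud; then reverse → dug.

dug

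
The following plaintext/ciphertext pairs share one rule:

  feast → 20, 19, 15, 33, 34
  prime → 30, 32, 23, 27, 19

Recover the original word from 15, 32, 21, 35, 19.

Letters become their 1-based position plus 14 (so a→15, b→16, …).
Decoding 15, 32, 21, 35, 19: 15→(15−14)÷1=1=a, 32→(32−14)÷1=18=r, 21→(21−14)÷1=7=g, 35→(35−14)÷1=21=u, 19→(19−14)÷1=5=e.

argue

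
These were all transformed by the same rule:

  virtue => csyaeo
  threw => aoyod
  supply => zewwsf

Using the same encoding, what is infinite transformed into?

The shift depends on letter class: consonant v→c is +7, but vowel i→s is +10. Vowels shift forward by 10 and consonants shift forward by 7.
For infinite: i(vowel)+10=s, n(cons)+7=u, f(cons)+7=m, i(vowel)+10=s, n(cons)+7=u, i(vowel)+10=s, t(cons)+7=a, e(vowel)+10=o.

sumsusao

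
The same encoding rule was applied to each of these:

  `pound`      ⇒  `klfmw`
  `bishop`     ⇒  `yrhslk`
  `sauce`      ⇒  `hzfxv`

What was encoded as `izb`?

This is the alphabet-reversal cipher (Atbash): a becomes z, b becomes y, etc.
Reversing it on izb: i↔r, z↔a, b↔y.

ray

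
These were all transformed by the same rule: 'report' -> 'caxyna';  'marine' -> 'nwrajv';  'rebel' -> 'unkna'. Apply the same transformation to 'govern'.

The output letters match the input read backwards, each shifted +9: report reversed is troper. The word is reversed, then every letter is shifted forward by 9.
For govern: reverse → nrevog; then shift: n+9=w, r+9=a, e+9=n, v+9=e, o+9=x, g+9=p.

wanexp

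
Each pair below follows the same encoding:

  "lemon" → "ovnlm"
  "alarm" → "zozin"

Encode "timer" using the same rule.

grnvi

Each pair mirrors across the alphabet (l↔o, e↔v, m↔n): positions sum to 25. Letters are reflected about the middle of the alphabet (position → 25−position): Atbash.
Applying it to timer: t↔g, i↔r, m↔n, e↔v, r↔i.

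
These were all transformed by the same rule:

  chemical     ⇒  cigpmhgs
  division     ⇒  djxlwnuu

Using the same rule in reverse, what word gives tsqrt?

Each letter shifts forward by its position index (0, 1, 2, …) — the shift grows by one for each successive letter.
Reversing it on tsqrt: t−0=t, s−1=r, q−2=o, r−3=o, t−4=p.

troop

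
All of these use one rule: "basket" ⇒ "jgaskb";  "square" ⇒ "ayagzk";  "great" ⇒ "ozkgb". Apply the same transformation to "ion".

The shift depends on letter class: consonant b→j is +8, but vowel a→g is +6. Two shifts are in play — +6 for a/e/i/o/u, +8 for every other letter.
On ion: i(vowel)+6=o, o(vowel)+6=u, n(cons)+8=v.

ouv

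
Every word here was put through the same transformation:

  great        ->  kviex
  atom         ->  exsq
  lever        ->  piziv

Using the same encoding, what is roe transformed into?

Compare letters: g→k is +4, r→v is +4, e→i is +4 — a constant shift. It's a constant shift of +4 (ROT4).
Applying it to roe: r+4=v, o+4=s, e+4=i.

vsi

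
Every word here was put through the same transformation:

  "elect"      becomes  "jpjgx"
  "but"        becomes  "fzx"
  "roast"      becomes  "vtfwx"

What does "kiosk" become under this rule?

The shift depends on letter class: consonant l→p is +4, but vowel e→j is +5. Vowels shift forward by 5 and consonants shift forward by 4.
For kiosk: k(cons)+4=o, i(vowel)+5=n, o(vowel)+5=t, s(cons)+4=w, k(cons)+4=o.

ontwo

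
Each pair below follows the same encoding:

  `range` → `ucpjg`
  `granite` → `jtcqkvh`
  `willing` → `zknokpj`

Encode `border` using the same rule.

eqtggt

Shifts by position in range: pos 0: r→u (+3), pos 1: a→c (+2), pos 2: n→p (+2), pos 3: g→j (+3), pos 4: e→g (+2) — repeating every 3. A repeating key of period 3 is used — shifts +3, +2, +2 over and over.
On border: b+3=e, o+2=q, r+2=t, d+3=g, e+2=g, r+2=t.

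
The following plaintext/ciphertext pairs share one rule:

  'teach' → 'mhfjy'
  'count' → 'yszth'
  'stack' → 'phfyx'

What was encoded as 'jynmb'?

white

The output letters match the input read backwards, each shifted +5: teach reversed is hcaet. Two steps: reverse the string, then apply a Caesar shift of +5.
Reversing it on jynmb: shift back: j−5=e, y−5=t, n−5=i, m−5=h, b−5=w → etihw; then reverse → white.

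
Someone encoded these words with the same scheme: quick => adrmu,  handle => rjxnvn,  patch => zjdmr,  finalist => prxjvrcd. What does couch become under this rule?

The shift depends on letter class: consonant q→a is +10, but vowel u→d is +9. Two shifts are in play — +9 for a/e/i/o/u, +10 for every other letter.
Applying it to couch: c(cons)+10=m, o(vowel)+9=x, u(vowel)+9=d, c(cons)+10=m, h(cons)+10=r.

mxdmr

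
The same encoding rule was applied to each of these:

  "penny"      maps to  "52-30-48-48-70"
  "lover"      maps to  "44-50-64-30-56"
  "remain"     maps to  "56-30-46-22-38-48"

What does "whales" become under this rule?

p(#16)→52 and e(#5)→30: differences scale by 2, so n = 2·pos + 20. With a=1..z=26, the number is 2·pos + 20.
For whales: w=23→66, h=8→36, a=1→22, l=12→44, e=5→30, s=19→58.

66-36-22-44-30-58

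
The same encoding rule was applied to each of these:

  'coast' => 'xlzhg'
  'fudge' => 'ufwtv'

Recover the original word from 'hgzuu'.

Each pair mirrors across the alphabet (c↔x, o↔l, a↔z): positions sum to 25. Letters are reflected about the middle of the alphabet (position → 25−position): Atbash.
Undoing it on hgzuu: h↔s, g↔t, z↔a, u↔f, u↔f.

staff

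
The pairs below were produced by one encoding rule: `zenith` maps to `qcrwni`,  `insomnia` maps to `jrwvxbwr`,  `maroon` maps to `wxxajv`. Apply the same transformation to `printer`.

ancwray

The output letters match the input read backwards, each shifted +9: zenith reversed is htinez. Read the word backwards and shift each letter +9.
On printer: reverse → retnirp; then shift: r+9=a, e+9=n, t+9=c, n+9=w, i+9=r, r+9=a, p+9=y.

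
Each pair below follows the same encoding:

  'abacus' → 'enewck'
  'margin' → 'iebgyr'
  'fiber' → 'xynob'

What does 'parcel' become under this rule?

a(0)→e(4) and b(1)→n(13) fit y≡9x+4 (mod 26); the inverse of 9 mod 26 is 3. Each letter's alphabet position (a=0..z=25) is mapped through 9·x+4 mod 26 — an affine cipher.
Applying it to parcel: p(15)→9·15+4≡9=j; a(0)→9·0+4≡4=e; r(17)→9·17+4≡1=b; c(2)→9·2+4≡22=w; e(4)→9·4+4≡14=o; l(11)→9·11+4≡25=z (all mod 26).

jebwoz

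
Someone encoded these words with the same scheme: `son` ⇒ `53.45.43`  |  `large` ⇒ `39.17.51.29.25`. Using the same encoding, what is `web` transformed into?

s(#19)→53 and o(#15)→45: differences scale by 2, so n = 2·pos + 15. The formula is n = 2×(alphabet index, a=1) + 15.
Applying it to web: w=23→61, e=5→25, b=2→19.

61.25.19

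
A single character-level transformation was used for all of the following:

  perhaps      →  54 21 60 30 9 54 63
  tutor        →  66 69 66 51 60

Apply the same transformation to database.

p(#16)→54 and e(#5)→21: differences scale by 3, so n = 3·pos + 6. Each letter becomes 3×(its alphabet position, a=1..z=26) + 6.
Applying it to database: d=4→18, a=1→9, t=20→66, a=1→9, b=2→12, a=1→9, s=19→63, e=5→21.

18 9 66 9 12 9 63 21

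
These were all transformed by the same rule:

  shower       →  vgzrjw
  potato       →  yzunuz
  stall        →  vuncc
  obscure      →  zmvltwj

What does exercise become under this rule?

s(18)→v(21) and h(7)→g(6) fit y≡25x+13 (mod 26); the inverse of 25 mod 26 is 25. This is an affine cipher: with a=0,…,z=25, each position x becomes (25x+13) mod 26.
On exercise: e(4)→25·4+13≡9=j; x(23)→25·23+13≡16=q; e(4)→25·4+13≡9=j; r(17)→25·17+13≡22=w; c(2)→25·2+13≡11=l; i(8)→25·8+13≡5=f; s(18)→25·18+13≡21=v; e(4)→25·4+13≡9=j (all mod 26).

jqjwlfvj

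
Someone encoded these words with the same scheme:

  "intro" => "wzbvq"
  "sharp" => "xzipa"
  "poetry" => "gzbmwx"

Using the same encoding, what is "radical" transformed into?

The output letters match the input read backwards, each shifted +8: intro reversed is ortni. Two steps: reverse the string, then apply a Caesar shift of +8.
For radical: reverse → lacidar; then shift: l+8=t, a+8=i, c+8=k, i+8=q, d+8=l, a+8=i, r+8=z.

tikqliz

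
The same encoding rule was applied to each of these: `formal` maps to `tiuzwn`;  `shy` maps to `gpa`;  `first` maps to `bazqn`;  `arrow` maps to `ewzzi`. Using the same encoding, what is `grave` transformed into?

mdizo

The output letters match the input read backwards, each shifted +8: formal reversed is lamrof. The word is reversed, then every letter is shifted forward by 8.
On grave: reverse → evarg; then shift: e+8=m, v+8=d, a+8=i, r+8=z, g+8=o.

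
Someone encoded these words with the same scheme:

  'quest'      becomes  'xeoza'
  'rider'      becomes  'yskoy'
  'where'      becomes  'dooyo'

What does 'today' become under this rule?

The shift depends on letter class: consonant q→x is +7, but vowel u→e is +10. The rule splits by letter class: vowels +10, consonants +7.
Applying it to today: t(cons)+7=a, o(vowel)+10=y, d(cons)+7=k, a(vowel)+10=k, y(cons)+7=f.

aykkf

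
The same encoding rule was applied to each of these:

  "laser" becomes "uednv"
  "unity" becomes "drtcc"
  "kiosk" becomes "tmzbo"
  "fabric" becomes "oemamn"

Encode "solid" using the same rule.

Shifts by position in laser: pos 0: l→u (+9), pos 1: a→e (+4), pos 2: s→d (+11), pos 3: e→n (+9), pos 4: r→v (+4) — repeating every 3. The shifts repeat in a cycle of length 3: positions 0,1,… shift by +9, +4, +11, then the pattern repeats.
For solid: s+9=b, o+4=s, l+11=w, i+9=r, d+4=h.

bswrh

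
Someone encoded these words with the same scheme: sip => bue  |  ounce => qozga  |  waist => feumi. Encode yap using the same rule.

The output letters match the input read backwards, each shifted +12: sip reversed is pis. Two steps: reverse the string, then apply a Caesar shift of +12.
For yap: reverse → pay; then shift: p+12=b, a+12=m, y+12=k.

bmk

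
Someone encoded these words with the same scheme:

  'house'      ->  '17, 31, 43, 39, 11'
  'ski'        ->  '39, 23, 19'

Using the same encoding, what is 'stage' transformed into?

h(#8)→17 and o(#15)→31: differences scale by 2, so n = 2·pos + 1. Each letter becomes 2×(its alphabet position, a=1..z=26) + 1.
On stage: s=19→39, t=20→41, a=1→3, g=7→15, e=5→11.

39, 41, 3, 15, 11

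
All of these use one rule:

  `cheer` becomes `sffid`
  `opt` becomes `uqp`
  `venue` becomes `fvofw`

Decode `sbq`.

par

The output letters match the input read backwards, each shifted +1: cheer reversed is reehc. Two steps: reverse the string, then apply a Caesar shift of +1.
Reversing it on sbq: shift back: s−1=r, b−1=a, q−1=p → rap; then reverse → par.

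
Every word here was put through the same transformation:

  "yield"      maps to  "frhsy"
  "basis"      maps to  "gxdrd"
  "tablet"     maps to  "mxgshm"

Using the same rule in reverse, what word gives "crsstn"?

y(24)→f(5) and i(8)→r(17) fit y≡9x+23 (mod 26); the inverse of 9 mod 26 is 3. This is an affine cipher: with a=0,…,z=25, each position x becomes (9x+23) mod 26.
Undoing it on crsstn: c(2)→3·(2−23)≡15=p; r(17)→3·(17−23)≡8=i; s(18)→3·(18−23)≡11=l; s(18)→3·(18−23)≡11=l; t(19)→3·(19−23)≡14=o; n(13)→3·(13−23)≡22=w (all mod 26).

pillow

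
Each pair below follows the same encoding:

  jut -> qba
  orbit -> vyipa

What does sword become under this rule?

Compare letters: j→q is +7, u→b is +7, t→a is +7 — a constant shift. Each letter is shifted forward by 7 in the alphabet (a Caesar shift of +7).
Applying it to sword: s+7=z, w+7=d, o+7=v, r+7=y, d+7=k.

zdvyk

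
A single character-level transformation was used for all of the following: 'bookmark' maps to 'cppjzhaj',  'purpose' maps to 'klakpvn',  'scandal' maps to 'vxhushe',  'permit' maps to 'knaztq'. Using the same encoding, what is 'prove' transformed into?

kapgn

b(1)→c(2) and o(14)→p(15) fit y≡21x+7 (mod 26); the inverse of 21 mod 26 is 5. This is an affine cipher: with a=0,…,z=25, each position x becomes (21x+7) mod 26.
For prove: p(15)→21·15+7≡10=k; r(17)→21·17+7≡0=a; o(14)→21·14+7≡15=p; v(21)→21·21+7≡6=g; e(4)→21·4+7≡13=n (all mod 26).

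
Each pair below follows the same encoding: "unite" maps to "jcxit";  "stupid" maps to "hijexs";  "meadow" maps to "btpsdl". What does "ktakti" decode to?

Compare letters: u→j is +15, n→c is +15, i→x is +15 — a constant shift. Each letter is shifted forward by 15 in the alphabet (a Caesar shift of +15).
Decoding ktakti: k−15=v, t−15=e, a−15=l, k−15=v, t−15=e, i−15=t.

velvet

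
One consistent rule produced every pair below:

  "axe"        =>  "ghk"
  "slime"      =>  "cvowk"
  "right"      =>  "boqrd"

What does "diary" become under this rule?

nogbi

The shift depends on letter class: consonant x→h is +10, but vowel a→g is +6. Two shifts are in play — +6 for a/e/i/o/u, +10 for every other letter.
For diary: d(cons)+10=n, i(vowel)+6=o, a(vowel)+6=g, r(cons)+10=b, y(cons)+10=i.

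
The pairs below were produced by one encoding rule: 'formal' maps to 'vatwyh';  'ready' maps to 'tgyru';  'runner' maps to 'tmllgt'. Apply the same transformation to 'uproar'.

mptayt

f(5)→v(21) and o(14)→a(0) fit y≡15x+24 (mod 26); the inverse of 15 mod 26 is 7. This is an affine cipher: with a=0,…,z=25, each position x becomes (15x+24) mod 26.
On uproar: u(20)→15·20+24≡12=m; p(15)→15·15+24≡15=p; r(17)→15·17+24≡19=t; o(14)→15·14+24≡0=a; a(0)→15·0+24≡24=y; r(17)→15·17+24≡19=t (all mod 26).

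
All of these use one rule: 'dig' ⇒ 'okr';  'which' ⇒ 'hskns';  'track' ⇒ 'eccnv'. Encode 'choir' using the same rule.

The shift depends on letter class: consonant d→o is +11, but vowel i→k is +2. The rule splits by letter class: vowels +2, consonants +11.
For choir: c(cons)+11=n, h(cons)+11=s, o(vowel)+2=q, i(vowel)+2=k, r(cons)+11=c.

nsqkc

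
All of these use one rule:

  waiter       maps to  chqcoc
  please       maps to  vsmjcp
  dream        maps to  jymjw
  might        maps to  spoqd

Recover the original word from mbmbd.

In waiter: w→c is +6, a→h is +7, i→q is +8, t→c is +9 — the shift increases by 1 each position. The shift increases by 1 at each position, starting from +6: 6, 7, 8, ….
Undoing it on mbmbd: m−6=g, b−7=u, m−8=e, b−9=s, d−10=t.

guest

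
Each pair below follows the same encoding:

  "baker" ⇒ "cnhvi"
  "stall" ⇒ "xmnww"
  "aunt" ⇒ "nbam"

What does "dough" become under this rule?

b(1)→c(2) and a(0)→n(13) fit y≡15x+13 (mod 26); the inverse of 15 mod 26 is 7. Each letter's alphabet position (a=0..z=25) is mapped through 15·x+13 mod 26 — an affine cipher.
Applying it to dough: d(3)→15·3+13≡6=g; o(14)→15·14+13≡15=p; u(20)→15·20+13≡1=b; g(6)→15·6+13≡25=z; h(7)→15·7+13≡14=o (all mod 26).

gpbzo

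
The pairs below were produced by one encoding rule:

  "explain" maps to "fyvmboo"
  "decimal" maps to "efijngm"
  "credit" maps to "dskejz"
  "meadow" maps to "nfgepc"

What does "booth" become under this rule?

Shifts by position in explain: pos 0: e→f (+1), pos 1: x→y (+1), pos 2: p→v (+6), pos 3: l→m (+1), pos 4: a→b (+1), pos 5: i→o (+6) — repeating every 3. It's a Vigenère-style cipher with numeric key [1,1,6]: position i shifts by key[i mod 3].
Applying it to booth: b+1=c, o+1=p, o+6=u, t+1=u, h+1=i.

cpuui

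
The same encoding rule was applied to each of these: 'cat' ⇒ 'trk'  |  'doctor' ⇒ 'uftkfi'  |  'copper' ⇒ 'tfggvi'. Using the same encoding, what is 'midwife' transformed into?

Every letter moves 17 places later in the alphabet, wrapping around z→a.
On midwife: m+17=d, i+17=z, d+17=u, w+17=n, i+17=z, f+17=w, e+17=v.

dzunzwv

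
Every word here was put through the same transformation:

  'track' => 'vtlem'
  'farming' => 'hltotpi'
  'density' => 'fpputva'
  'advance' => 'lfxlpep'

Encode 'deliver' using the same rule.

fpntxpt

Two shifts are in play — +11 for a/e/i/o/u, +2 for every other letter.
On deliver: d(cons)+2=f, e(vowel)+11=p, l(cons)+2=n, i(vowel)+11=t, v(cons)+2=x, e(vowel)+11=p, r(cons)+2=t.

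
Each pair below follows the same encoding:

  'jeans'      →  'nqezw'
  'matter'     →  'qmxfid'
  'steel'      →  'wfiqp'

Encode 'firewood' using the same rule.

juvqaasp

Shifts by position in jeans: pos 0: j→n (+4), pos 1: e→q (+12), pos 2: a→e (+4), pos 3: n→z (+12) — repeating every 2. It's a Vigenère-style cipher with numeric key [4,12]: position i shifts by key[i mod 2].
For firewood: f+4=j, i+12=u, r+4=v, e+12=q, w+4=a, o+12=a, o+4=s, d+12=p.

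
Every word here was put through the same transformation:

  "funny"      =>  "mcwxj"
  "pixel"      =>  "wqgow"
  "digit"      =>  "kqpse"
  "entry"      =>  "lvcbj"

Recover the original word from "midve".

In funny: f→m is +7, u→c is +8, n→w is +9, n→x is +10 — the shift increases by 1 each position. The shift increases by 1 at each position, starting from +7: 7, 8, 9, ….
Undoing it on midve: m−7=f, i−8=a, d−9=u, v−10=l, e−11=t.

fault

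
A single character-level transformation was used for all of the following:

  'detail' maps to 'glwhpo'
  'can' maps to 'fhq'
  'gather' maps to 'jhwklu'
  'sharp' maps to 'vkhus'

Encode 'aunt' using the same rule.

The shift depends on letter class: consonant d→g is +3, but vowel e→l is +7. The rule splits by letter class: vowels +7, consonants +3.
Applying it to aunt: a(vowel)+7=h, u(vowel)+7=b, n(cons)+3=q, t(cons)+3=w.

hbqw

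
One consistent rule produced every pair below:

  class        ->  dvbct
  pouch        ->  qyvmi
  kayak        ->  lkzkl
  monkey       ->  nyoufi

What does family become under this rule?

Shifts by position in class: pos 0: c→d (+1), pos 1: l→v (+10), pos 2: a→b (+1), pos 3: s→c (+10) — repeating every 2. It's a Vigenère-style cipher with numeric key [1,10]: position i shifts by key[i mod 2].
For family: f+1=g, a+10=k, m+1=n, i+10=s, l+1=m, y+10=i.

gknsmi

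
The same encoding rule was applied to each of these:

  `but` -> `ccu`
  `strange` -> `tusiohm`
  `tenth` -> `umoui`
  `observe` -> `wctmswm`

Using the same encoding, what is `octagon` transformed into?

wduihwo

The shift depends on letter class: consonant b→c is +1, but vowel u→c is +8. Two shifts are in play — +8 for a/e/i/o/u, +1 for every other letter.
Applying it to octagon: o(vowel)+8=w, c(cons)+1=d, t(cons)+1=u, a(vowel)+8=i, g(cons)+1=h, o(vowel)+8=w, n(cons)+1=o.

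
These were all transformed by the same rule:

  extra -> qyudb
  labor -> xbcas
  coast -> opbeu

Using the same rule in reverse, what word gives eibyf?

It's a Vigenère-style cipher with numeric key [12,1,1]: position i shifts by key[i mod 3].
Reversing it on eibyf: e−12=s, i−1=h, b−1=a, y−12=m, f−1=e.

shame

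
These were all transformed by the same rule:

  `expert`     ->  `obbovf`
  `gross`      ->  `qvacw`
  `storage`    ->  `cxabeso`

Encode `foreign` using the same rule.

Shifts by position in expert: pos 0: e→o (+10), pos 1: x→b (+4), pos 2: p→b (+12), pos 3: e→o (+10), pos 4: r→v (+4), pos 5: t→f (+12) — repeating every 3. A repeating key of period 3 is used — shifts +10, +4, +12 over and over.
Applying it to foreign: f+10=p, o+4=s, r+12=d, e+10=o, i+4=m, g+12=s, n+10=x.

psdomsx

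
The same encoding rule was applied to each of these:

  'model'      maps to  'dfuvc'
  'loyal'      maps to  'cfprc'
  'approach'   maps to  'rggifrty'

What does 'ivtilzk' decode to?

recruit

Compare letters: m→d is +17, o→f is +17, d→u is +17 — a constant shift. This is a Caesar cipher with shift 17.
Undoing it on ivtilzk: i−17=r, v−17=e, t−17=c, i−17=r, l−17=u, z−17=i, k−17=t.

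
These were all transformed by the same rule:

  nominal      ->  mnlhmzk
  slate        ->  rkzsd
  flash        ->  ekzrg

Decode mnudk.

novel

It's a constant shift of +25 (ROT25).
Decoding mnudk: m−25=n, n−25=o, u−25=v, d−25=e, k−25=l.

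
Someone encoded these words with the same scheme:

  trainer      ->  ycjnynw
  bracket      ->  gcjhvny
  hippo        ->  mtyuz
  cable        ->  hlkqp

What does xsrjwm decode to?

Shifts by position in trainer: pos 0: t→y (+5), pos 1: r→c (+11), pos 2: a→j (+9), pos 3: i→n (+5), pos 4: n→y (+11), pos 5: e→n (+9) — repeating every 3. A repeating key of period 3 is used — shifts +5, +11, +9 over and over.
Reversing it on xsrjwm: x−5=s, s−11=h, r−9=i, j−5=e, w−11=l, m−9=d.

shield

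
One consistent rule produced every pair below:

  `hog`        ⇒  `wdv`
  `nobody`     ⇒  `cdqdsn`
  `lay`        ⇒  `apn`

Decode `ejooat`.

puzzle

Each letter is shifted forward by 15 in the alphabet (a Caesar shift of +15).
Decoding ejooat: e−15=p, j−15=u, o−15=z, o−15=z, a−15=l, t−15=e.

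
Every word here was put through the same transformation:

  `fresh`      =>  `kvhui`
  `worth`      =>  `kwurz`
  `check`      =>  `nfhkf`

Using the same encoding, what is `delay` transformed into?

Two steps: reverse the string, then apply a Caesar shift of +3.
Applying it to delay: reverse → yaled; then shift: y+3=b, a+3=d, l+3=o, e+3=h, d+3=g.

bdohg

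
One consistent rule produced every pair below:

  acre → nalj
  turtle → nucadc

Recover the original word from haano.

Read the word backwards and shift each letter +9.
Reversing it on haano: shift back: h−9=y, a−9=r, a−9=r, n−9=e, o−9=f → yrref; then reverse → ferry.

ferry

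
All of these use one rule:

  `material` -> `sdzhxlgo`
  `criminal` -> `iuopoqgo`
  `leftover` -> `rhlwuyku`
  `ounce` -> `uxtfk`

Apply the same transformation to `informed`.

oqlrxpkg

Shifts by position in material: pos 0: m→s (+6), pos 1: a→d (+3), pos 2: t→z (+6), pos 3: e→h (+3) — repeating every 2. The shifts repeat in a cycle of length 2: positions 0,1,… shift by +6, +3, then the pattern repeats.
For informed: i+6=o, n+3=q, f+6=l, o+3=r, r+6=x, m+3=p, e+6=k, d+3=g.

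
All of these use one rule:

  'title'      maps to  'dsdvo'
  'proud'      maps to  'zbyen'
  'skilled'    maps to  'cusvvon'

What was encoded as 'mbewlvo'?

crumble

Compare letters: t→d is +10, i→s is +10, t→d is +10 — a constant shift. Every letter moves 10 places later in the alphabet, wrapping around z→a.
Reversing it on mbewlvo: m−10=c, b−10=r, e−10=u, w−10=m, l−10=b, v−10=l, o−10=e.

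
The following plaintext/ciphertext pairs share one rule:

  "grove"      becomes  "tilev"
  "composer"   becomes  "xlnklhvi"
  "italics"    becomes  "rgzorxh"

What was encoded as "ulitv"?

forge

Each pair mirrors across the alphabet (g↔t, r↔i, o↔l): positions sum to 25. Letters are reflected about the middle of the alphabet (position → 25−position): Atbash.
Reversing it on ulitv: u↔f, l↔o, i↔r, t↔g, v↔e.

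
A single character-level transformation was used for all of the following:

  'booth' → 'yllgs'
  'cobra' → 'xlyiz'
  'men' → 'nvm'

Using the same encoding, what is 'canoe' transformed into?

xzmlv

Each pair mirrors across the alphabet (b↔y, o↔l, o↔l): positions sum to 25. Letters are reflected about the middle of the alphabet (position → 25−position): Atbash.
On canoe: c↔x, a↔z, n↔m, o↔l, e↔v.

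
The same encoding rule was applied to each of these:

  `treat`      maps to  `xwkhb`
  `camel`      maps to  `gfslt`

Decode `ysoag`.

In treat: t→x is +4, r→w is +5, e→k is +6, a→h is +7 — the shift increases by 1 each position. Each letter shifts forward by (position + 4), i.e. 4, 5, 6, … — the shift grows by one for each successive letter.
Undoing it on ysoag: y−4=u, s−5=n, o−6=i, a−7=t, g−8=y.

unity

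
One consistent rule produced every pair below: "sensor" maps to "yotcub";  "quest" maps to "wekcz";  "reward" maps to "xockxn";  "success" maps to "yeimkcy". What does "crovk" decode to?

while

Shifts by position in sensor: pos 0: s→y (+6), pos 1: e→o (+10), pos 2: n→t (+6), pos 3: s→c (+10) — repeating every 2. The shifts repeat in a cycle of length 2: positions 0,1,… shift by +6, +10, then the pattern repeats.
Decoding crovk: c−6=w, r−10=h, o−6=i, v−10=l, k−6=e.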